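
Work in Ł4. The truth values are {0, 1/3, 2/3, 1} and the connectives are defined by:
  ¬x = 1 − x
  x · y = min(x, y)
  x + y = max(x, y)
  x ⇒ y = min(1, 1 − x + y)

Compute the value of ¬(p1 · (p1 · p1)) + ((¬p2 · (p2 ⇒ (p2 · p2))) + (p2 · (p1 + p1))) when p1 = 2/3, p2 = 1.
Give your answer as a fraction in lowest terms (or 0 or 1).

p1 · p1 = 2/3 · 2/3 = 2/3
p1 · (p1 · p1) = 2/3 · 2/3 = 2/3
¬(p1 · (p1 · p1)) = ¬2/3 = 1/3
¬p2 = ¬1 = 0
p2 · p2 = 1 · 1 = 1
p2 ⇒ (p2 · p2) = 1 ⇒ 1 = 1
¬p2 · (p2 ⇒ (p2 · p2)) = 0 · 1 = 0
p1 + p1 = 2/3 + 2/3 = 2/3
p2 · (p1 + p1) = 1 · 2/3 = 2/3
(¬p2 · (p2 ⇒ (p2 · p2))) + (p2 · (p1 + p1)) = 0 + 2/3 = 2/3
¬(p1 · (p1 · p1)) + ((¬p2 · (p2 ⇒ (p2 · p2))) + (p2 · (p1 + p1))) = 1/3 + 2/3 = 2/3

2/3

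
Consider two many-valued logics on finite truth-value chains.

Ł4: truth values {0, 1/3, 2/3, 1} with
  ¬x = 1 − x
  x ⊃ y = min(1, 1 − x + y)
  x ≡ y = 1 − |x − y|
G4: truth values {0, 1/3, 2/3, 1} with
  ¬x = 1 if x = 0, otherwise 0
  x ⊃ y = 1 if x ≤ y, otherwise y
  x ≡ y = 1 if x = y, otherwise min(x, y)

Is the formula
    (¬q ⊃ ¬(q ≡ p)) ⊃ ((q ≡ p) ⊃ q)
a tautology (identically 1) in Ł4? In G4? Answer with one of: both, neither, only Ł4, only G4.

only Ł4

In Ł4: every assignment gives 1 — tautology.
In G4: at p = 1/3, q = 1/3 the value is 1/3 — not a tautology.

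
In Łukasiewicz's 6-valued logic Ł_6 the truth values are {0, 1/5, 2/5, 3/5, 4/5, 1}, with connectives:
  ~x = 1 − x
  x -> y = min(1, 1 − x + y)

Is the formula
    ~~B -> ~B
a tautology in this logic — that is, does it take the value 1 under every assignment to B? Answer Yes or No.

No

Counterexample: take B = 3/5.
~B = ~3/5 = 2/5
~~B = ~2/5 = 3/5
~~B -> ~B = 3/5 -> 2/5 = 4/5
This gives 4/5 ≠ 1.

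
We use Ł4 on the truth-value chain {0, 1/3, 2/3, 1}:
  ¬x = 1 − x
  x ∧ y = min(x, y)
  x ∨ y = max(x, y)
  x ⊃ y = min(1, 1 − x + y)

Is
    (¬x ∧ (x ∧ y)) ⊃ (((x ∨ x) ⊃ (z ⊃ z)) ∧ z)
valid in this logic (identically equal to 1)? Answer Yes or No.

No

Counterexample: take x = 1/3, y = 1/3, z = 0.
¬x = ¬1/3 = 2/3
x ∧ y = 1/3 ∧ 1/3 = 1/3
¬x ∧ (x ∧ y) = 2/3 ∧ 1/3 = 1/3
x ∨ x = 1/3 ∨ 1/3 = 1/3
z ⊃ z = 0 ⊃ 0 = 1
(x ∨ x) ⊃ (z ⊃ z) = 1/3 ⊃ 1 = 1
((x ∨ x) ⊃ (z ⊃ z)) ∧ z = 1 ∧ 0 = 0
(¬x ∧ (x ∧ y)) ⊃ (((x ∨ x) ⊃ (z ⊃ z)) ∧ z) = 1/3 ⊃ 0 = 2/3
This gives 2/3 ≠ 1.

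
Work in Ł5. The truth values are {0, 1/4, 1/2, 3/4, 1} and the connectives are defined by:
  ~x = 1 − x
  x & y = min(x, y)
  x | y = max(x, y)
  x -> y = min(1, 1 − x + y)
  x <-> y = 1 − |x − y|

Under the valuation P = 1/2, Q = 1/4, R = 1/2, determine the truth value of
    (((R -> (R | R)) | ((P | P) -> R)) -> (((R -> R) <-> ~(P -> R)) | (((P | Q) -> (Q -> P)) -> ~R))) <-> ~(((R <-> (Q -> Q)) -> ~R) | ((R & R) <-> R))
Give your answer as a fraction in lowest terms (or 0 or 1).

R | R = 1/2 | 1/2 = 1/2
R -> (R | R) = 1/2 -> 1/2 = 1
P | P = 1/2 | 1/2 = 1/2
(P | P) -> R = 1/2 -> 1/2 = 1
(R -> (R | R)) | ((P | P) -> R) = 1 | 1 = 1
R -> R = 1/2 -> 1/2 = 1
P -> R = 1/2 -> 1/2 = 1
~(P -> R) = ~1 = 0
(R -> R) <-> ~(P -> R) = 1 <-> 0 = 0
P | Q = 1/2 | 1/4 = 1/2
Q -> P = 1/4 -> 1/2 = 1
(P | Q) -> (Q -> P) = 1/2 -> 1 = 1
~R = ~1/2 = 1/2
((P | Q) -> (Q -> P)) -> ~R = 1 -> 1/2 = 1/2
((R -> R) <-> ~(P -> R)) | (((P | Q) -> (Q -> P)) -> ~R) = 0 | 1/2 = 1/2
((R -> (R | R)) | ((P | P) -> R)) -> (((R -> R) <-> ~(P -> R)) | (((P | Q) -> (Q -> P)) -> ~R)) = 1 -> 1/2 = 1/2
Q -> Q = 1/4 -> 1/4 = 1
R <-> (Q -> Q) = 1/2 <-> 1 = 1/2
~R = ~1/2 = 1/2
(R <-> (Q -> Q)) -> ~R = 1/2 -> 1/2 = 1
R & R = 1/2 & 1/2 = 1/2
(R & R) <-> R = 1/2 <-> 1/2 = 1
((R <-> (Q -> Q)) -> ~R) | ((R & R) <-> R) = 1 | 1 = 1
~(((R <-> (Q -> Q)) -> ~R) | ((R & R) <-> R)) = ~1 = 0
(((R -> (R | R)) | ((P | P) -> R)) -> (((R -> R) <-> ~(P -> R)) | (((P | Q) -> (Q -> P)) -> ~R))) <-> ~(((R <-> (Q -> Q)) -> ~R) | ((R & R) <-> R)) = 1/2 <-> 0 = 1/2

1/2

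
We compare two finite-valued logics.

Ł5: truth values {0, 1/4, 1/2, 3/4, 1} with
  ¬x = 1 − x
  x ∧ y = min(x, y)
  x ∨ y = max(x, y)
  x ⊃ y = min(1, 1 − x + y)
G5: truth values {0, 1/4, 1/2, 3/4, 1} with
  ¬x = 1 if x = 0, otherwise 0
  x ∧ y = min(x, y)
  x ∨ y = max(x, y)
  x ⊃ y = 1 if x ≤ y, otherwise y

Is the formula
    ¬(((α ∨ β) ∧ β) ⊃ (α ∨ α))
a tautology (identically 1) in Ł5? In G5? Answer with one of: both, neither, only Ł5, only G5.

In Ł5: at α = 0, β = 0 the value is 0 — not a tautology.
In G5: at α = 0, β = 0 the value is 0 — not a tautology.

neither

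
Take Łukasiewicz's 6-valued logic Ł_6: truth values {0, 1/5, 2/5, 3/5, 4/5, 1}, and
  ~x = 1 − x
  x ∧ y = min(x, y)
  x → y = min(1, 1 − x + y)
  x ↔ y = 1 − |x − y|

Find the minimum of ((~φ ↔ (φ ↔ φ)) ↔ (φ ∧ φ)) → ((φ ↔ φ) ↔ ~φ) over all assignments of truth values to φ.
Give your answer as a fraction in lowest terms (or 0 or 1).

3/5

Take φ = 3/5:
~φ = ~3/5 = 2/5
φ ↔ φ = 3/5 ↔ 3/5 = 1
~φ ↔ (φ ↔ φ) = 2/5 ↔ 1 = 2/5
φ ∧ φ = 3/5 ∧ 3/5 = 3/5
(~φ ↔ (φ ↔ φ)) ↔ (φ ∧ φ) = 2/5 ↔ 3/5 = 4/5
φ ↔ φ = 3/5 ↔ 3/5 = 1
~φ = ~3/5 = 2/5
(φ ↔ φ) ↔ ~φ = 1 ↔ 2/5 = 2/5
((~φ ↔ (φ ↔ φ)) ↔ (φ ∧ φ)) → ((φ ↔ φ) ↔ ~φ) = 4/5 → 2/5 = 3/5
No assignment yields a value below 3/5, so this is the minimum.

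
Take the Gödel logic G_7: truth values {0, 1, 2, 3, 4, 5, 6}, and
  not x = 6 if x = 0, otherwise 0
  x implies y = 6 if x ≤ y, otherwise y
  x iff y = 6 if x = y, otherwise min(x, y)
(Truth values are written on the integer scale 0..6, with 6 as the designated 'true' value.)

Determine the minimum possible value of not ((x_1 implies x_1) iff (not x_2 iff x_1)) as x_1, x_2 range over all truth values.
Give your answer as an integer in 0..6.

0

Take x_1 = 0, x_2 = 1:
x_1 implies x_1 = 0 implies 0 = 6
not x_2 = not 1 = 0
not x_2 iff x_1 = 0 iff 0 = 6
(x_1 implies x_1) iff (not x_2 iff x_1) = 6 iff 6 = 6
not ((x_1 implies x_1) iff (not x_2 iff x_1)) = not 6 = 0
No assignment yields a value below 0, so this is the minimum.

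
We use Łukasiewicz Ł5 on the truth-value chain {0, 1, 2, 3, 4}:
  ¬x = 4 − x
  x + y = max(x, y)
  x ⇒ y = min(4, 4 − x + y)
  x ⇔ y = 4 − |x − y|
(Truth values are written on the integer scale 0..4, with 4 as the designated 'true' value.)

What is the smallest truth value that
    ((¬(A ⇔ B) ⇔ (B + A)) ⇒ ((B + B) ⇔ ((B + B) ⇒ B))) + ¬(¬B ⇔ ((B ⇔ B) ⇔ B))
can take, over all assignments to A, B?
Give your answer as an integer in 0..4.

Take A = 0, B = 1:
A ⇔ B = 0 ⇔ 1 = 3
¬(A ⇔ B) = ¬3 = 1
B + A = 1 + 0 = 1
¬(A ⇔ B) ⇔ (B + A) = 1 ⇔ 1 = 4
B + B = 1 + 1 = 1
B + B = 1 + 1 = 1
(B + B) ⇒ B = 1 ⇒ 1 = 4
(B + B) ⇔ ((B + B) ⇒ B) = 1 ⇔ 4 = 1
(¬(A ⇔ B) ⇔ (B + A)) ⇒ ((B + B) ⇔ ((B + B) ⇒ B)) = 4 ⇒ 1 = 1
¬B = ¬1 = 3
B ⇔ B = 1 ⇔ 1 = 4
(B ⇔ B) ⇔ B = 4 ⇔ 1 = 1
¬B ⇔ ((B ⇔ B) ⇔ B) = 3 ⇔ 1 = 2
¬(¬B ⇔ ((B ⇔ B) ⇔ B)) = ¬2 = 2
((¬(A ⇔ B) ⇔ (B + A)) ⇒ ((B + B) ⇔ ((B + B) ⇒ B))) + ¬(¬B ⇔ ((B ⇔ B) ⇔ B)) = 1 + 2 = 2
No assignment yields a value below 2, so this is the minimum.

2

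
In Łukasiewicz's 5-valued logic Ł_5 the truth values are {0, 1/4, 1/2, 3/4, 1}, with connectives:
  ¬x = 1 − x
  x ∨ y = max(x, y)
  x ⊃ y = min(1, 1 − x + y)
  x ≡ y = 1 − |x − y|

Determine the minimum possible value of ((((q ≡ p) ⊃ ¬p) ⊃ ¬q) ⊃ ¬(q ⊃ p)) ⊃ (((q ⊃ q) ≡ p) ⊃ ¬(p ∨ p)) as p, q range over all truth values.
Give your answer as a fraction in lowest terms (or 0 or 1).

3/4

Take p = 3/4, q = 1:
q ≡ p = 1 ≡ 3/4 = 3/4
¬p = ¬3/4 = 1/4
(q ≡ p) ⊃ ¬p = 3/4 ⊃ 1/4 = 1/2
¬q = ¬1 = 0
((q ≡ p) ⊃ ¬p) ⊃ ¬q = 1/2 ⊃ 0 = 1/2
q ⊃ p = 1 ⊃ 3/4 = 3/4
¬(q ⊃ p) = ¬3/4 = 1/4
(((q ≡ p) ⊃ ¬p) ⊃ ¬q) ⊃ ¬(q ⊃ p) = 1/2 ⊃ 1/4 = 3/4
q ⊃ q = 1 ⊃ 1 = 1
(q ⊃ q) ≡ p = 1 ≡ 3/4 = 3/4
p ∨ p = 3/4 ∨ 3/4 = 3/4
¬(p ∨ p) = ¬3/4 = 1/4
((q ⊃ q) ≡ p) ⊃ ¬(p ∨ p) = 3/4 ⊃ 1/4 = 1/2
((((q ≡ p) ⊃ ¬p) ⊃ ¬q) ⊃ ¬(q ⊃ p)) ⊃ (((q ⊃ q) ≡ p) ⊃ ¬(p ∨ p)) = 3/4 ⊃ 1/2 = 3/4
No assignment yields a value below 3/4, so this is the minimum.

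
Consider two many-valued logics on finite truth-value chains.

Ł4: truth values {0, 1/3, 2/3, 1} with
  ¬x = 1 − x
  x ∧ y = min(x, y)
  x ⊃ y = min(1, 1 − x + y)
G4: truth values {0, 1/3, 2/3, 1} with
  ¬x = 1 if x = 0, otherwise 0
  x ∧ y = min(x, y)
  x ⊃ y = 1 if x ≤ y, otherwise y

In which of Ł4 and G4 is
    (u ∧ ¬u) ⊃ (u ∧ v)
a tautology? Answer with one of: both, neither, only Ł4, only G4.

In Ł4: at u = 1/3, v = 0 the value is 2/3 — not a tautology.
In G4: every assignment gives 1 — tautology.

only G4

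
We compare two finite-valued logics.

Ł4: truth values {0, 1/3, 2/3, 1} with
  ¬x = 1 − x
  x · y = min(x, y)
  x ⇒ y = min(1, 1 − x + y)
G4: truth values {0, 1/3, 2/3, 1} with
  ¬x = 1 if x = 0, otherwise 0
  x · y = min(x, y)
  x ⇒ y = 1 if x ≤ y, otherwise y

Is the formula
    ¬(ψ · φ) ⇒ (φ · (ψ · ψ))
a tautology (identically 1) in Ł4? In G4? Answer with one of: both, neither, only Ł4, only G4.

neither

In Ł4: at φ = 0, ψ = 0 the value is 0 — not a tautology.
In G4: at φ = 0, ψ = 0 the value is 0 — not a tautology.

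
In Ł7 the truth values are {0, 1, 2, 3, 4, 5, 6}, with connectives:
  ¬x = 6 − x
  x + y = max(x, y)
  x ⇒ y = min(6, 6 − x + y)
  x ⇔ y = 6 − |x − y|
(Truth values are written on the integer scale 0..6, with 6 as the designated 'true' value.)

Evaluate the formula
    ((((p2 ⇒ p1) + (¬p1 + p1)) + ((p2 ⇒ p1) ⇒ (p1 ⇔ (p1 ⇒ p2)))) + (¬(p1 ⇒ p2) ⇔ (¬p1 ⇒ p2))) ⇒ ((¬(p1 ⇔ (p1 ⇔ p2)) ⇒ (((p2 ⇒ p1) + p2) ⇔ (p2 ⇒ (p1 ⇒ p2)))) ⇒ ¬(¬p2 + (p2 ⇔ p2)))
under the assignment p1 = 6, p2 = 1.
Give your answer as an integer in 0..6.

p2 ⇒ p1 = 1 ⇒ 6 = 6
¬p1 = ¬6 = 0
¬p1 + p1 = 0 + 6 = 6
(p2 ⇒ p1) + (¬p1 + p1) = 6 + 6 = 6
p2 ⇒ p1 = 1 ⇒ 6 = 6
p1 ⇒ p2 = 6 ⇒ 1 = 1
p1 ⇔ (p1 ⇒ p2) = 6 ⇔ 1 = 1
(p2 ⇒ p1) ⇒ (p1 ⇔ (p1 ⇒ p2)) = 6 ⇒ 1 = 1
((p2 ⇒ p1) + (¬p1 + p1)) + ((p2 ⇒ p1) ⇒ (p1 ⇔ (p1 ⇒ p2))) = 6 + 1 = 6
p1 ⇒ p2 = 6 ⇒ 1 = 1
¬(p1 ⇒ p2) = ¬1 = 5
¬p1 = ¬6 = 0
¬p1 ⇒ p2 = 0 ⇒ 1 = 6
¬(p1 ⇒ p2) ⇔ (¬p1 ⇒ p2) = 5 ⇔ 6 = 5
(((p2 ⇒ p1) + (¬p1 + p1)) + ((p2 ⇒ p1) ⇒ (p1 ⇔ (p1 ⇒ p2)))) + (¬(p1 ⇒ p2) ⇔ (¬p1 ⇒ p2)) = 6 + 5 = 6
p1 ⇔ p2 = 6 ⇔ 1 = 1
p1 ⇔ (p1 ⇔ p2) = 6 ⇔ 1 = 1
¬(p1 ⇔ (p1 ⇔ p2)) = ¬1 = 5
p2 ⇒ p1 = 1 ⇒ 6 = 6
(p2 ⇒ p1) + p2 = 6 + 1 = 6
p1 ⇒ p2 = 6 ⇒ 1 = 1
p2 ⇒ (p1 ⇒ p2) = 1 ⇒ 1 = 6
((p2 ⇒ p1) + p2) ⇔ (p2 ⇒ (p1 ⇒ p2)) = 6 ⇔ 6 = 6
¬(p1 ⇔ (p1 ⇔ p2)) ⇒ (((p2 ⇒ p1) + p2) ⇔ (p2 ⇒ (p1 ⇒ p2))) = 5 ⇒ 6 = 6
¬p2 = ¬1 = 5
p2 ⇔ p2 = 1 ⇔ 1 = 6
¬p2 + (p2 ⇔ p2) = 5 + 6 = 6
¬(¬p2 + (p2 ⇔ p2)) = ¬6 = 0
(¬(p1 ⇔ (p1 ⇔ p2)) ⇒ (((p2 ⇒ p1) + p2) ⇔ (p2 ⇒ (p1 ⇒ p2)))) ⇒ ¬(¬p2 + (p2 ⇔ p2)) = 6 ⇒ 0 = 0
((((p2 ⇒ p1) + (¬p1 + p1)) + ((p2 ⇒ p1) ⇒ (p1 ⇔ (p1 ⇒ p2)))) + (¬(p1 ⇒ p2) ⇔ (¬p1 ⇒ p2))) ⇒ ((¬(p1 ⇔ (p1 ⇔ p2)) ⇒ (((p2 ⇒ p1) + p2) ⇔ (p2 ⇒ (p1 ⇒ p2)))) ⇒ ¬(¬p2 + (p2 ⇔ p2))) = 6 ⇒ 0 = 0

0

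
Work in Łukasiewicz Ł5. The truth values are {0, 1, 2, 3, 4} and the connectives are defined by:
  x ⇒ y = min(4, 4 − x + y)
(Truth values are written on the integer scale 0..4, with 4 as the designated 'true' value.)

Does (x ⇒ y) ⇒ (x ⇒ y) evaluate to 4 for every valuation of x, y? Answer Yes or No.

Yes

At x = 2, y = 3, for instance:
x ⇒ y = 2 ⇒ 3 = 4
(x ⇒ y) ⇒ (x ⇒ y) = 4 ⇒ 4 = 4
and checking the remaining 24 assignments likewise gives ≥ 4 in every case.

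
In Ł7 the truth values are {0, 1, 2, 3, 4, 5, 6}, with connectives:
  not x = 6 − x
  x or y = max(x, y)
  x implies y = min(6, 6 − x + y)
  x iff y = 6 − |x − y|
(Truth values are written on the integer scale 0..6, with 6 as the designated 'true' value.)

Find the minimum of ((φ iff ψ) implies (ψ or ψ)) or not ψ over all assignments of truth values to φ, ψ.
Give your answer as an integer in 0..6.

3

Take φ = 3, ψ = 3:
φ iff ψ = 3 iff 3 = 6
ψ or ψ = 3 or 3 = 3
(φ iff ψ) implies (ψ or ψ) = 6 implies 3 = 3
not ψ = not 3 = 3
((φ iff ψ) implies (ψ or ψ)) or not ψ = 3 or 3 = 3
No assignment yields a value below 3, so this is the minimum.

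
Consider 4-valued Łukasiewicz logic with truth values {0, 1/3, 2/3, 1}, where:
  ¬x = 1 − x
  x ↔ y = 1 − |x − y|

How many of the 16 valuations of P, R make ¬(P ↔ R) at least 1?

P = 0, R = 0 ↦ 0  <
P = 0, R = 1/3 ↦ 1/3  <
P = 0, R = 2/3 ↦ 2/3  <
P = 0, R = 1 ↦ 1  ≥
P = 1/3, R = 0 ↦ 1/3  <
P = 1/3, R = 1/3 ↦ 0  <
P = 1/3, R = 2/3 ↦ 1/3  <
P = 1/3, R = 1 ↦ 2/3  <
P = 2/3, R = 0 ↦ 2/3  <
P = 2/3, R = 1/3 ↦ 1/3  <
P = 2/3, R = 2/3 ↦ 0  <
P = 2/3, R = 1 ↦ 1/3  <
P = 1, R = 0 ↦ 1  ≥
P = 1, R = 1/3 ↦ 2/3  <
P = 1, R = 2/3 ↦ 1/3  <
P = 1, R = 1 ↦ 0  <
So 2 of the 16 assignments meet the threshold.

2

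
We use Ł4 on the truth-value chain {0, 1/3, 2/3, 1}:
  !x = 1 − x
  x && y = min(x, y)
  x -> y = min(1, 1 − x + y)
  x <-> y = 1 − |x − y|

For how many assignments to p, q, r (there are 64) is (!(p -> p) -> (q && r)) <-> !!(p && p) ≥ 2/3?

value 1: 16 assignments (counts)
value 2/3: 16 assignments (counts)
value 1/3: 16 assignments
value 0: 16 assignments
So 32 of the 64 assignments meet the threshold.

32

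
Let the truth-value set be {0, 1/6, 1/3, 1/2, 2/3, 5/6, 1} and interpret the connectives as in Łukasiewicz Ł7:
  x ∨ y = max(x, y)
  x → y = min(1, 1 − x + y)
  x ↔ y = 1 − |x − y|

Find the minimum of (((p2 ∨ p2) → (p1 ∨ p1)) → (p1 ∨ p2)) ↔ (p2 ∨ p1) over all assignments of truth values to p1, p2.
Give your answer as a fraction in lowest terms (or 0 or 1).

Take p1 = 0, p2 = 1/2:
p2 ∨ p2 = 1/2 ∨ 1/2 = 1/2
p1 ∨ p1 = 0 ∨ 0 = 0
(p2 ∨ p2) → (p1 ∨ p1) = 1/2 → 0 = 1/2
p1 ∨ p2 = 0 ∨ 1/2 = 1/2
((p2 ∨ p2) → (p1 ∨ p1)) → (p1 ∨ p2) = 1/2 → 1/2 = 1
p2 ∨ p1 = 1/2 ∨ 0 = 1/2
(((p2 ∨ p2) → (p1 ∨ p1)) → (p1 ∨ p2)) ↔ (p2 ∨ p1) = 1 ↔ 1/2 = 1/2
No assignment yields a value below 1/2, so this is the minimum.

1/2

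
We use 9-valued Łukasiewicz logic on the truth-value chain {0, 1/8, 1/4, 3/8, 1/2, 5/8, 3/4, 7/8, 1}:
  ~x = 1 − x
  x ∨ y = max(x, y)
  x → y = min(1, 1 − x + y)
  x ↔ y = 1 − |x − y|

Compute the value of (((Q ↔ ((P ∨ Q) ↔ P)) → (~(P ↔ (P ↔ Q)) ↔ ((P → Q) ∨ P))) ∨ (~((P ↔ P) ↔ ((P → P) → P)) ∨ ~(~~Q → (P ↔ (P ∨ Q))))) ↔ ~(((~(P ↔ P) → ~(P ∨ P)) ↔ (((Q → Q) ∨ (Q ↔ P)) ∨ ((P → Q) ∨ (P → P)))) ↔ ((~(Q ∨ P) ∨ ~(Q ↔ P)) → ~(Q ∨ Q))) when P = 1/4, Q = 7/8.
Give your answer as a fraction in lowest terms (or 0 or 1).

3/4

P ∨ Q = 1/4 ∨ 7/8 = 7/8
(P ∨ Q) ↔ P = 7/8 ↔ 1/4 = 3/8
Q ↔ ((P ∨ Q) ↔ P) = 7/8 ↔ 3/8 = 1/2
P ↔ Q = 1/4 ↔ 7/8 = 3/8
P ↔ (P ↔ Q) = 1/4 ↔ 3/8 = 7/8
~(P ↔ (P ↔ Q)) = ~7/8 = 1/8
P → Q = 1/4 → 7/8 = 1
(P → Q) ∨ P = 1 ∨ 1/4 = 1
~(P ↔ (P ↔ Q)) ↔ ((P → Q) ∨ P) = 1/8 ↔ 1 = 1/8
(Q ↔ ((P ∨ Q) ↔ P)) → (~(P ↔ (P ↔ Q)) ↔ ((P → Q) ∨ P)) = 1/2 → 1/8 = 5/8
P ↔ P = 1/4 ↔ 1/4 = 1
P → P = 1/4 → 1/4 = 1
(P → P) → P = 1 → 1/4 = 1/4
(P ↔ P) ↔ ((P → P) → P) = 1 ↔ 1/4 = 1/4
~((P ↔ P) ↔ ((P → P) → P)) = ~1/4 = 3/4
~Q = ~7/8 = 1/8
~~Q = ~1/8 = 7/8
P ∨ Q = 1/4 ∨ 7/8 = 7/8
P ↔ (P ∨ Q) = 1/4 ↔ 7/8 = 3/8
~~Q → (P ↔ (P ∨ Q)) = 7/8 → 3/8 = 1/2
~(~~Q → (P ↔ (P ∨ Q))) = ~1/2 = 1/2
~((P ↔ P) ↔ ((P → P) → P)) ∨ ~(~~Q → (P ↔ (P ∨ Q))) = 3/4 ∨ 1/2 = 3/4
((Q ↔ ((P ∨ Q) ↔ P)) → (~(P ↔ (P ↔ Q)) ↔ ((P → Q) ∨ P))) ∨ (~((P ↔ P) ↔ ((P → P) → P)) ∨ ~(~~Q → (P ↔ (P ∨ Q)))) = 5/8 ∨ 3/4 = 3/4
P ↔ P = 1/4 ↔ 1/4 = 1
~(P ↔ P) = ~1 = 0
P ∨ P = 1/4 ∨ 1/4 = 1/4
~(P ∨ P) = ~1/4 = 3/4
~(P ↔ P) → ~(P ∨ P) = 0 → 3/4 = 1
Q → Q = 7/8 → 7/8 = 1
Q ↔ P = 7/8 ↔ 1/4 = 3/8
(Q → Q) ∨ (Q ↔ P) = 1 ∨ 3/8 = 1
P → Q = 1/4 → 7/8 = 1
P → P = 1/4 → 1/4 = 1
(P → Q) ∨ (P → P) = 1 ∨ 1 = 1
((Q → Q) ∨ (Q ↔ P)) ∨ ((P → Q) ∨ (P → P)) = 1 ∨ 1 = 1
(~(P ↔ P) → ~(P ∨ P)) ↔ (((Q → Q) ∨ (Q ↔ P)) ∨ ((P → Q) ∨ (P → P))) = 1 ↔ 1 = 1
Q ∨ P = 7/8 ∨ 1/4 = 7/8
~(Q ∨ P) = ~7/8 = 1/8
Q ↔ P = 7/8 ↔ 1/4 = 3/8
~(Q ↔ P) = ~3/8 = 5/8
~(Q ∨ P) ∨ ~(Q ↔ P) = 1/8 ∨ 5/8 = 5/8
Q ∨ Q = 7/8 ∨ 7/8 = 7/8
~(Q ∨ Q) = ~7/8 = 1/8
(~(Q ∨ P) ∨ ~(Q ↔ P)) → ~(Q ∨ Q) = 5/8 → 1/8 = 1/2
((~(P ↔ P) → ~(P ∨ P)) ↔ (((Q → Q) ∨ (Q ↔ P)) ∨ ((P → Q) ∨ (P → P)))) ↔ ((~(Q ∨ P) ∨ ~(Q ↔ P)) → ~(Q ∨ Q)) = 1 ↔ 1/2 = 1/2
~(((~(P ↔ P) → ~(P ∨ P)) ↔ (((Q → Q) ∨ (Q ↔ P)) ∨ ((P → Q) ∨ (P → P)))) ↔ ((~(Q ∨ P) ∨ ~(Q ↔ P)) → ~(Q ∨ Q))) = ~1/2 = 1/2
(((Q ↔ ((P ∨ Q) ↔ P)) → (~(P ↔ (P ↔ Q)) ↔ ((P → Q) ∨ P))) ∨ (~((P ↔ P) ↔ ((P → P) → P)) ∨ ~(~~Q → (P ↔ (P ∨ Q))))) ↔ ~(((~(P ↔ P) → ~(P ∨ P)) ↔ (((Q → Q) ∨ (Q ↔ P)) ∨ ((P → Q) ∨ (P → P)))) ↔ ((~(Q ∨ P) ∨ ~(Q ↔ P)) → ~(Q ∨ Q))) = 3/4 ↔ 1/2 = 3/4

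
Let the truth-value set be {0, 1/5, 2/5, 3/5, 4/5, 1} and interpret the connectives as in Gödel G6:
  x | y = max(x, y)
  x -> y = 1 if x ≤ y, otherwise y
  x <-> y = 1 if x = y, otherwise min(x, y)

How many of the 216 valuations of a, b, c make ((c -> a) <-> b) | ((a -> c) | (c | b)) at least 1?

value 1: 141 assignments (counts)
value 4/5: 19 assignments
value 3/5: 20 assignments
value 2/5: 18 assignments
value 1/5: 13 assignments
value 0: 5 assignments
So 141 of the 216 assignments meet the threshold.

141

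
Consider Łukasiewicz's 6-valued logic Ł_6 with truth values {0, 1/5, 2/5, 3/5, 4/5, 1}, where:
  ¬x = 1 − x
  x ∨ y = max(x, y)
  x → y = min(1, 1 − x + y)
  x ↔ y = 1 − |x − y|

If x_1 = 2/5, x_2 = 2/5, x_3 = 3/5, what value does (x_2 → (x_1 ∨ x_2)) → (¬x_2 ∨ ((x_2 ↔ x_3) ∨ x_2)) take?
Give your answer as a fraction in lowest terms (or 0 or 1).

x_1 ∨ x_2 = 2/5 ∨ 2/5 = 2/5
x_2 → (x_1 ∨ x_2) = 2/5 → 2/5 = 1
¬x_2 = ¬2/5 = 3/5
x_2 ↔ x_3 = 2/5 ↔ 3/5 = 4/5
(x_2 ↔ x_3) ∨ x_2 = 4/5 ∨ 2/5 = 4/5
¬x_2 ∨ ((x_2 ↔ x_3) ∨ x_2) = 3/5 ∨ 4/5 = 4/5
(x_2 → (x_1 ∨ x_2)) → (¬x_2 ∨ ((x_2 ↔ x_3) ∨ x_2)) = 1 → 4/5 = 4/5

4/5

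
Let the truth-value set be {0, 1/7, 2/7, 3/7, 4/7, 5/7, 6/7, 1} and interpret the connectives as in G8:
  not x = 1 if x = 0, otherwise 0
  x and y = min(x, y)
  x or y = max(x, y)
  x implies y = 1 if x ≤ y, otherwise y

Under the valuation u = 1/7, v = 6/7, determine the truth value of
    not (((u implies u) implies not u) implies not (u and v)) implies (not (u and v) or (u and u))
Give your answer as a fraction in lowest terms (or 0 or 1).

u implies u = 1/7 implies 1/7 = 1
not u = not 1/7 = 0
(u implies u) implies not u = 1 implies 0 = 0
u and v = 1/7 and 6/7 = 1/7
not (u and v) = not 1/7 = 0
((u implies u) implies not u) implies not (u and v) = 0 implies 0 = 1
not (((u implies u) implies not u) implies not (u and v)) = not 1 = 0
u and v = 1/7 and 6/7 = 1/7
not (u and v) = not 1/7 = 0
u and u = 1/7 and 1/7 = 1/7
not (u and v) or (u and u) = 0 or 1/7 = 1/7
not (((u implies u) implies not u) implies not (u and v)) implies (not (u and v) or (u and u)) = 0 implies 1/7 = 1

1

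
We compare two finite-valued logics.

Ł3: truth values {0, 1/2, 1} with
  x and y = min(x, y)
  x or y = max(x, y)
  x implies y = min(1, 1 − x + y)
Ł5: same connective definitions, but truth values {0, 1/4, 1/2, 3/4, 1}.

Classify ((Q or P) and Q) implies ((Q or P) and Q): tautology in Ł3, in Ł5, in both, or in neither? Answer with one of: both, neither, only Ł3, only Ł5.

In Ł3: every assignment gives 1 — tautology.
In Ł5: every assignment gives 1 — tautology.

both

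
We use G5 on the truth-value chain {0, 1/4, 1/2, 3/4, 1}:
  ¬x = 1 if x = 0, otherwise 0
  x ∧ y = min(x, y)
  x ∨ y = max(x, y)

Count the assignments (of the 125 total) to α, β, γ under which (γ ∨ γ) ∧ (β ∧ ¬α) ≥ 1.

value 1: 1 assignment (counts)
value 3/4: 3 assignments
value 1/2: 5 assignments
value 1/4: 7 assignments
value 0: 109 assignments
So 1 of the 125 assignments meets the threshold.

1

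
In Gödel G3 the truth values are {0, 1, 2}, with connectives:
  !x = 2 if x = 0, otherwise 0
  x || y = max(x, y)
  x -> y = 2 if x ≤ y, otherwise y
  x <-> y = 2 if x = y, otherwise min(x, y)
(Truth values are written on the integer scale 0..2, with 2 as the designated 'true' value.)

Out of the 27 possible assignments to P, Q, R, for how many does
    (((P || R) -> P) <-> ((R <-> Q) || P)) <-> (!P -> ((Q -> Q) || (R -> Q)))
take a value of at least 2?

value 2: 16 assignments (counts)
value 1: 5 assignments
value 0: 6 assignments
So 16 of the 27 assignments meet the threshold.

16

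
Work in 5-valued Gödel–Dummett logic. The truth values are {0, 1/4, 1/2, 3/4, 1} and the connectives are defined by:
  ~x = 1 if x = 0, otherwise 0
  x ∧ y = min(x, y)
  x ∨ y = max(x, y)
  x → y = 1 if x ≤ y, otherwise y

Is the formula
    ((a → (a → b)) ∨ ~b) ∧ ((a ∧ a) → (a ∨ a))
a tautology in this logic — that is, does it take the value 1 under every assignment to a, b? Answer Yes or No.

No

Counterexample: take a = 1/2, b = 1/4.
a → b = 1/2 → 1/4 = 1/4
a → (a → b) = 1/2 → 1/4 = 1/4
~b = ~1/4 = 0
(a → (a → b)) ∨ ~b = 1/4 ∨ 0 = 1/4
a ∧ a = 1/2 ∧ 1/2 = 1/2
a ∨ a = 1/2 ∨ 1/2 = 1/2
(a ∧ a) → (a ∨ a) = 1/2 → 1/2 = 1
((a → (a → b)) ∨ ~b) ∧ ((a ∧ a) → (a ∨ a)) = 1/4 ∧ 1 = 1/4
This gives 1/4 ≠ 1.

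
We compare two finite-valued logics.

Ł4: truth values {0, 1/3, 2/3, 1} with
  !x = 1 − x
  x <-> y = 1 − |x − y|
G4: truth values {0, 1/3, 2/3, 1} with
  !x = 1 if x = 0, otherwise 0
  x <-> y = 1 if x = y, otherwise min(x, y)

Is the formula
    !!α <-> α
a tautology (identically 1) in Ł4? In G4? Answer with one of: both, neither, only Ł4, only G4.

In Ł4: every assignment gives 1 — tautology.
In G4: at α = 1/3 the value is 1/3 — not a tautology.

only Ł4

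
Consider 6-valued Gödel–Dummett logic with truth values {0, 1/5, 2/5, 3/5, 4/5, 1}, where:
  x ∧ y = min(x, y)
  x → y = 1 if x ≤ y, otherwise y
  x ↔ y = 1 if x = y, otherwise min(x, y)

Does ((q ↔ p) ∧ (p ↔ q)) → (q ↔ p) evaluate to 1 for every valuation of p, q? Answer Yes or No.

At p = 4/5, q = 3/5, for instance:
q ↔ p = 3/5 ↔ 4/5 = 3/5
p ↔ q = 4/5 ↔ 3/5 = 3/5
(q ↔ p) ∧ (p ↔ q) = 3/5 ∧ 3/5 = 3/5
((q ↔ p) ∧ (p ↔ q)) → (q ↔ p) = 3/5 → 3/5 = 1
and checking the remaining 35 assignments likewise gives ≥ 1 in every case.

Yes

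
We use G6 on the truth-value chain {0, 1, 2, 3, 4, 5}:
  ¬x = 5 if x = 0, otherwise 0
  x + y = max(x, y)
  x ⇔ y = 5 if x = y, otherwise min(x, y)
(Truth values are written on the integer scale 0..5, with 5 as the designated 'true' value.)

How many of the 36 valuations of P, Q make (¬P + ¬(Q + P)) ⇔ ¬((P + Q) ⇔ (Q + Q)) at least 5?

value 5: 25 assignments (counts)
value 0: 11 assignments
So 25 of the 36 assignments meet the threshold.

25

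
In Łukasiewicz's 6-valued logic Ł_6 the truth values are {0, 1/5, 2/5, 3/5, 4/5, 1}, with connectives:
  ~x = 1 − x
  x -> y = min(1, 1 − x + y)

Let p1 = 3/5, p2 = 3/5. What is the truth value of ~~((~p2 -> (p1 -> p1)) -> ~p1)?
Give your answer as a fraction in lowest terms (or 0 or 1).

2/5

~p2 = ~3/5 = 2/5
p1 -> p1 = 3/5 -> 3/5 = 1
~p2 -> (p1 -> p1) = 2/5 -> 1 = 1
~p1 = ~3/5 = 2/5
(~p2 -> (p1 -> p1)) -> ~p1 = 1 -> 2/5 = 2/5
~((~p2 -> (p1 -> p1)) -> ~p1) = ~2/5 = 3/5
~~((~p2 -> (p1 -> p1)) -> ~p1) = ~3/5 = 2/5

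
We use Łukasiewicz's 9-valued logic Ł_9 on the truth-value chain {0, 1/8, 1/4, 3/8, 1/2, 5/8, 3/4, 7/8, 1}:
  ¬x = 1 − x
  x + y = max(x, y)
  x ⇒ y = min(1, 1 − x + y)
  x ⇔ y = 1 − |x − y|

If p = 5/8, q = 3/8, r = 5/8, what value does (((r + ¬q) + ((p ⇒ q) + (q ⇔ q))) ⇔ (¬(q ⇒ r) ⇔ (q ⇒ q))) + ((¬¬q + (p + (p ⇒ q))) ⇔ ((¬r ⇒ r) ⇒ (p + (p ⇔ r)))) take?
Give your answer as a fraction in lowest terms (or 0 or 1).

3/4

¬q = ¬3/8 = 5/8
r + ¬q = 5/8 + 5/8 = 5/8
p ⇒ q = 5/8 ⇒ 3/8 = 3/4
q ⇔ q = 3/8 ⇔ 3/8 = 1
(p ⇒ q) + (q ⇔ q) = 3/4 + 1 = 1
(r + ¬q) + ((p ⇒ q) + (q ⇔ q)) = 5/8 + 1 = 1
q ⇒ r = 3/8 ⇒ 5/8 = 1
¬(q ⇒ r) = ¬1 = 0
q ⇒ q = 3/8 ⇒ 3/8 = 1
¬(q ⇒ r) ⇔ (q ⇒ q) = 0 ⇔ 1 = 0
((r + ¬q) + ((p ⇒ q) + (q ⇔ q))) ⇔ (¬(q ⇒ r) ⇔ (q ⇒ q)) = 1 ⇔ 0 = 0
¬q = ¬3/8 = 5/8
¬¬q = ¬5/8 = 3/8
p ⇒ q = 5/8 ⇒ 3/8 = 3/4
p + (p ⇒ q) = 5/8 + 3/4 = 3/4
¬¬q + (p + (p ⇒ q)) = 3/8 + 3/4 = 3/4
¬r = ¬5/8 = 3/8
¬r ⇒ r = 3/8 ⇒ 5/8 = 1
p ⇔ r = 5/8 ⇔ 5/8 = 1
p + (p ⇔ r) = 5/8 + 1 = 1
(¬r ⇒ r) ⇒ (p + (p ⇔ r)) = 1 ⇒ 1 = 1
(¬¬q + (p + (p ⇒ q))) ⇔ ((¬r ⇒ r) ⇒ (p + (p ⇔ r))) = 3/4 ⇔ 1 = 3/4
(((r + ¬q) + ((p ⇒ q) + (q ⇔ q))) ⇔ (¬(q ⇒ r) ⇔ (q ⇒ q))) + ((¬¬q + (p + (p ⇒ q))) ⇔ ((¬r ⇒ r) ⇒ (p + (p ⇔ r)))) = 0 + 3/4 = 3/4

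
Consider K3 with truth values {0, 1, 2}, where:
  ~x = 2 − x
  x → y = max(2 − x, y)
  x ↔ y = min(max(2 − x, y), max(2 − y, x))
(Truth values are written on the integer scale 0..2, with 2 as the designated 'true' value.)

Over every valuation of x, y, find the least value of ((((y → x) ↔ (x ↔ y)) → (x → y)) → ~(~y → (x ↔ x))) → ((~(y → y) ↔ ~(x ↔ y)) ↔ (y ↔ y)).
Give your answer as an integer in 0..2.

Take x = 1, y = 0:
y → x = 0 → 1 = 2
x ↔ y = 1 ↔ 0 = 1
(y → x) ↔ (x ↔ y) = 2 ↔ 1 = 1
x → y = 1 → 0 = 1
((y → x) ↔ (x ↔ y)) → (x → y) = 1 → 1 = 1
~y = ~0 = 2
x ↔ x = 1 ↔ 1 = 1
~y → (x ↔ x) = 2 → 1 = 1
~(~y → (x ↔ x)) = ~1 = 1
(((y → x) ↔ (x ↔ y)) → (x → y)) → ~(~y → (x ↔ x)) = 1 → 1 = 1
y → y = 0 → 0 = 2
~(y → y) = ~2 = 0
x ↔ y = 1 ↔ 0 = 1
~(x ↔ y) = ~1 = 1
~(y → y) ↔ ~(x ↔ y) = 0 ↔ 1 = 1
y ↔ y = 0 ↔ 0 = 2
(~(y → y) ↔ ~(x ↔ y)) ↔ (y ↔ y) = 1 ↔ 2 = 1
((((y → x) ↔ (x ↔ y)) → (x → y)) → ~(~y → (x ↔ x))) → ((~(y → y) ↔ ~(x ↔ y)) ↔ (y ↔ y)) = 1 → 1 = 1
No assignment yields a value below 1, so this is the minimum.

1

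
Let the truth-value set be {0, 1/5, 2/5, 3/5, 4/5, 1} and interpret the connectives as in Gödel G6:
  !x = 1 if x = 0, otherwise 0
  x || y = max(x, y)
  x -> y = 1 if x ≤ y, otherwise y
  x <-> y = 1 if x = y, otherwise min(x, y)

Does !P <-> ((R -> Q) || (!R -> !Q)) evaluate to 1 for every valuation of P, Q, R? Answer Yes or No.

No

Counterexample: take P = 1/5, Q = 0, R = 0.
!P = !1/5 = 0
R -> Q = 0 -> 0 = 1
!R = !0 = 1
!Q = !0 = 1
!R -> !Q = 1 -> 1 = 1
(R -> Q) || (!R -> !Q) = 1 || 1 = 1
!P <-> ((R -> Q) || (!R -> !Q)) = 0 <-> 1 = 0
This gives 0 ≠ 1.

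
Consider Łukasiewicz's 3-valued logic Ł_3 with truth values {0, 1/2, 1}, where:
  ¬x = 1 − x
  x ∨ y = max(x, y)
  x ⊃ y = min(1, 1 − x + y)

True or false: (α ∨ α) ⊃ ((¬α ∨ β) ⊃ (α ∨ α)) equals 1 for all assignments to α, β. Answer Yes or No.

α = 0, β = 0 ↦ 1
α = 0, β = 1/2 ↦ 1
α = 0, β = 1 ↦ 1
α = 1/2, β = 0 ↦ 1
α = 1/2, β = 1/2 ↦ 1
α = 1/2, β = 1 ↦ 1
α = 1, β = 0 ↦ 1
α = 1, β = 1/2 ↦ 1
α = 1, β = 1 ↦ 1
Every assignment gives a value ≥ 1.

Yes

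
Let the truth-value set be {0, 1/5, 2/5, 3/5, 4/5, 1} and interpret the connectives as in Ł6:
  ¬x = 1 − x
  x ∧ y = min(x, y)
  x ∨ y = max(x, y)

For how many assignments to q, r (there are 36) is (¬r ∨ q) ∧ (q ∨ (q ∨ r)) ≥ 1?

value 1: 6 assignments (counts)
value 4/5: 6 assignments
value 3/5: 6 assignments
value 2/5: 10 assignments
value 1/5: 6 assignments
value 0: 2 assignments
So 6 of the 36 assignments meet the threshold.

6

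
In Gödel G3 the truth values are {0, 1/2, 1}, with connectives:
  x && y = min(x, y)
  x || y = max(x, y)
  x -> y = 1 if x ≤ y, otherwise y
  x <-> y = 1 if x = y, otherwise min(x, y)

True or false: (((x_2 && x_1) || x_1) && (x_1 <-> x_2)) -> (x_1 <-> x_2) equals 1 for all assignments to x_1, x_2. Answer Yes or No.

x_1 = 0, x_2 = 0 ↦ 1
x_1 = 0, x_2 = 1/2 ↦ 1
x_1 = 0, x_2 = 1 ↦ 1
x_1 = 1/2, x_2 = 0 ↦ 1
x_1 = 1/2, x_2 = 1/2 ↦ 1
x_1 = 1/2, x_2 = 1 ↦ 1
x_1 = 1, x_2 = 0 ↦ 1
x_1 = 1, x_2 = 1/2 ↦ 1
x_1 = 1, x_2 = 1 ↦ 1
Every assignment gives a value ≥ 1.

Yes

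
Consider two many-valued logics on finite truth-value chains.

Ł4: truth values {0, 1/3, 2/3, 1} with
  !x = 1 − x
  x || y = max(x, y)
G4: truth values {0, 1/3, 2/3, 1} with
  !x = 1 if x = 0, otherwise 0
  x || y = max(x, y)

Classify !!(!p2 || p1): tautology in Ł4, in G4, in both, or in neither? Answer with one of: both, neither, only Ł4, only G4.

In Ł4: at p1 = 0, p2 = 1/3 the value is 2/3 — not a tautology.
In G4: at p1 = 0, p2 = 1/3 the value is 0 — not a tautology.

neither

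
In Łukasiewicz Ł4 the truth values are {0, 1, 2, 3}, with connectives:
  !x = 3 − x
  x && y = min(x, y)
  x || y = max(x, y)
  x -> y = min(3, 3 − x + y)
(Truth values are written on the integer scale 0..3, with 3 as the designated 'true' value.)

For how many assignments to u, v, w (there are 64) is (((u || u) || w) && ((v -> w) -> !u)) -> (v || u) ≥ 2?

value 3: 54 assignments (counts)
value 2: 7 assignments (counts)
value 1: 2 assignments
value 0: 1 assignment
So 61 of the 64 assignments meet the threshold.

61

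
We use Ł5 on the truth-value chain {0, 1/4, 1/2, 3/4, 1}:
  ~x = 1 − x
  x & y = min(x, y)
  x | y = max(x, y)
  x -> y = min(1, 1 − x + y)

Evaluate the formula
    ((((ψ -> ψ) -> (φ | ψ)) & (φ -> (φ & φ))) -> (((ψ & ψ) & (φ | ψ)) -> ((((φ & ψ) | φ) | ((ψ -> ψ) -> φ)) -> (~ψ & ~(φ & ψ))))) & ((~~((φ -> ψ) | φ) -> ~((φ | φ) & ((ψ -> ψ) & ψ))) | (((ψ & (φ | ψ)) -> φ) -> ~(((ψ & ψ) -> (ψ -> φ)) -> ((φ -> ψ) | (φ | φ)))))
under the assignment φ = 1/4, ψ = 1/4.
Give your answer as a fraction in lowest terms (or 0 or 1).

ψ -> ψ = 1/4 -> 1/4 = 1
φ | ψ = 1/4 | 1/4 = 1/4
(ψ -> ψ) -> (φ | ψ) = 1 -> 1/4 = 1/4
φ & φ = 1/4 & 1/4 = 1/4
φ -> (φ & φ) = 1/4 -> 1/4 = 1
((ψ -> ψ) -> (φ | ψ)) & (φ -> (φ & φ)) = 1/4 & 1 = 1/4
ψ & ψ = 1/4 & 1/4 = 1/4
φ | ψ = 1/4 | 1/4 = 1/4
(ψ & ψ) & (φ | ψ) = 1/4 & 1/4 = 1/4
φ & ψ = 1/4 & 1/4 = 1/4
(φ & ψ) | φ = 1/4 | 1/4 = 1/4
ψ -> ψ = 1/4 -> 1/4 = 1
(ψ -> ψ) -> φ = 1 -> 1/4 = 1/4
((φ & ψ) | φ) | ((ψ -> ψ) -> φ) = 1/4 | 1/4 = 1/4
~ψ = ~1/4 = 3/4
φ & ψ = 1/4 & 1/4 = 1/4
~(φ & ψ) = ~1/4 = 3/4
~ψ & ~(φ & ψ) = 3/4 & 3/4 = 3/4
(((φ & ψ) | φ) | ((ψ -> ψ) -> φ)) -> (~ψ & ~(φ & ψ)) = 1/4 -> 3/4 = 1
((ψ & ψ) & (φ | ψ)) -> ((((φ & ψ) | φ) | ((ψ -> ψ) -> φ)) -> (~ψ & ~(φ & ψ))) = 1/4 -> 1 = 1
(((ψ -> ψ) -> (φ | ψ)) & (φ -> (φ & φ))) -> (((ψ & ψ) & (φ | ψ)) -> ((((φ & ψ) | φ) | ((ψ -> ψ) -> φ)) -> (~ψ & ~(φ & ψ)))) = 1/4 -> 1 = 1
φ -> ψ = 1/4 -> 1/4 = 1
(φ -> ψ) | φ = 1 | 1/4 = 1
~((φ -> ψ) | φ) = ~1 = 0
~~((φ -> ψ) | φ) = ~0 = 1
φ | φ = 1/4 | 1/4 = 1/4
ψ -> ψ = 1/4 -> 1/4 = 1
(ψ -> ψ) & ψ = 1 & 1/4 = 1/4
(φ | φ) & ((ψ -> ψ) & ψ) = 1/4 & 1/4 = 1/4
~((φ | φ) & ((ψ -> ψ) & ψ)) = ~1/4 = 3/4
~~((φ -> ψ) | φ) -> ~((φ | φ) & ((ψ -> ψ) & ψ)) = 1 -> 3/4 = 3/4
φ | ψ = 1/4 | 1/4 = 1/4
ψ & (φ | ψ) = 1/4 & 1/4 = 1/4
(ψ & (φ | ψ)) -> φ = 1/4 -> 1/4 = 1
ψ & ψ = 1/4 & 1/4 = 1/4
ψ -> φ = 1/4 -> 1/4 = 1
(ψ & ψ) -> (ψ -> φ) = 1/4 -> 1 = 1
φ -> ψ = 1/4 -> 1/4 = 1
φ | φ = 1/4 | 1/4 = 1/4
(φ -> ψ) | (φ | φ) = 1 | 1/4 = 1
((ψ & ψ) -> (ψ -> φ)) -> ((φ -> ψ) | (φ | φ)) = 1 -> 1 = 1
~(((ψ & ψ) -> (ψ -> φ)) -> ((φ -> ψ) | (φ | φ))) = ~1 = 0
((ψ & (φ | ψ)) -> φ) -> ~(((ψ & ψ) -> (ψ -> φ)) -> ((φ -> ψ) | (φ | φ))) = 1 -> 0 = 0
(~~((φ -> ψ) | φ) -> ~((φ | φ) & ((ψ -> ψ) & ψ))) | (((ψ & (φ | ψ)) -> φ) -> ~(((ψ & ψ) -> (ψ -> φ)) -> ((φ -> ψ) | (φ | φ)))) = 3/4 | 0 = 3/4
((((ψ -> ψ) -> (φ | ψ)) & (φ -> (φ & φ))) -> (((ψ & ψ) & (φ | ψ)) -> ((((φ & ψ) | φ) | ((ψ -> ψ) -> φ)) -> (~ψ & ~(φ & ψ))))) & ((~~((φ -> ψ) | φ) -> ~((φ | φ) & ((ψ -> ψ) & ψ))) | (((ψ & (φ | ψ)) -> φ) -> ~(((ψ & ψ) -> (ψ -> φ)) -> ((φ -> ψ) | (φ | φ))))) = 1 & 3/4 = 3/4

3/4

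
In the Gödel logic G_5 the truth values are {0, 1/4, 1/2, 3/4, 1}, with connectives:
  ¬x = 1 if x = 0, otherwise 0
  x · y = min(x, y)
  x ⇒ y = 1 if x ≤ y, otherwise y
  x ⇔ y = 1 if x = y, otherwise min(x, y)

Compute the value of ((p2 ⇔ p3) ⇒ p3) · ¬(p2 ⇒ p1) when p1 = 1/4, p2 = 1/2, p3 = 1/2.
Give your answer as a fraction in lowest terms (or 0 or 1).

0

p2 ⇔ p3 = 1/2 ⇔ 1/2 = 1
(p2 ⇔ p3) ⇒ p3 = 1 ⇒ 1/2 = 1/2
p2 ⇒ p1 = 1/2 ⇒ 1/4 = 1/4
¬(p2 ⇒ p1) = ¬1/4 = 0
((p2 ⇔ p3) ⇒ p3) · ¬(p2 ⇒ p1) = 1/2 · 0 = 0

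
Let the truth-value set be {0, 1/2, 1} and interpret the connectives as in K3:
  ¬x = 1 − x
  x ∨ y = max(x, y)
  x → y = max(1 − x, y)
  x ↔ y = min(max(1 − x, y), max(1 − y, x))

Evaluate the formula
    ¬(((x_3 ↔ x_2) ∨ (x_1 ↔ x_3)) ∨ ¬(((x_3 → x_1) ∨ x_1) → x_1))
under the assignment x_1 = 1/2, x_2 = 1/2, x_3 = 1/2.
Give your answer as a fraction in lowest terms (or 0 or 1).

1/2

x_3 ↔ x_2 = 1/2 ↔ 1/2 = 1/2
x_1 ↔ x_3 = 1/2 ↔ 1/2 = 1/2
(x_3 ↔ x_2) ∨ (x_1 ↔ x_3) = 1/2 ∨ 1/2 = 1/2
x_3 → x_1 = 1/2 → 1/2 = 1/2
(x_3 → x_1) ∨ x_1 = 1/2 ∨ 1/2 = 1/2
((x_3 → x_1) ∨ x_1) → x_1 = 1/2 → 1/2 = 1/2
¬(((x_3 → x_1) ∨ x_1) → x_1) = ¬1/2 = 1/2
((x_3 ↔ x_2) ∨ (x_1 ↔ x_3)) ∨ ¬(((x_3 → x_1) ∨ x_1) → x_1) = 1/2 ∨ 1/2 = 1/2
¬(((x_3 ↔ x_2) ∨ (x_1 ↔ x_3)) ∨ ¬(((x_3 → x_1) ∨ x_1) → x_1)) = ¬1/2 = 1/2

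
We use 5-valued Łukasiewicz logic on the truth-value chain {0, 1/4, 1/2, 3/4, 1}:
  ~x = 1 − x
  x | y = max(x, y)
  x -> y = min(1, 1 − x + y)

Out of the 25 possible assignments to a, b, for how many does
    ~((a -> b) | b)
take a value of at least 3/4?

3

value 1: 1 assignment (counts)
value 3/4: 2 assignments (counts)
value 1/2: 3 assignments
value 1/4: 4 assignments
value 0: 15 assignments
So 3 of the 25 assignments meet the threshold.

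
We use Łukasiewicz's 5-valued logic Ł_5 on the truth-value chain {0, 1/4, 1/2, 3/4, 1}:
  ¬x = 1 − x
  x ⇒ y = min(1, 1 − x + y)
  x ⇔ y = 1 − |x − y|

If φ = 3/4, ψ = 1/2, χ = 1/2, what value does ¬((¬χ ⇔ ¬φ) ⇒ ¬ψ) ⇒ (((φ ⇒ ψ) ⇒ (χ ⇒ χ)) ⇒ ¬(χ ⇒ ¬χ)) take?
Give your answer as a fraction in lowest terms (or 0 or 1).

3/4

¬χ = ¬1/2 = 1/2
¬φ = ¬3/4 = 1/4
¬χ ⇔ ¬φ = 1/2 ⇔ 1/4 = 3/4
¬ψ = ¬1/2 = 1/2
(¬χ ⇔ ¬φ) ⇒ ¬ψ = 3/4 ⇒ 1/2 = 3/4
¬((¬χ ⇔ ¬φ) ⇒ ¬ψ) = ¬3/4 = 1/4
φ ⇒ ψ = 3/4 ⇒ 1/2 = 3/4
χ ⇒ χ = 1/2 ⇒ 1/2 = 1
(φ ⇒ ψ) ⇒ (χ ⇒ χ) = 3/4 ⇒ 1 = 1
¬χ = ¬1/2 = 1/2
χ ⇒ ¬χ = 1/2 ⇒ 1/2 = 1
¬(χ ⇒ ¬χ) = ¬1 = 0
((φ ⇒ ψ) ⇒ (χ ⇒ χ)) ⇒ ¬(χ ⇒ ¬χ) = 1 ⇒ 0 = 0
¬((¬χ ⇔ ¬φ) ⇒ ¬ψ) ⇒ (((φ ⇒ ψ) ⇒ (χ ⇒ χ)) ⇒ ¬(χ ⇒ ¬χ)) = 1/4 ⇒ 0 = 3/4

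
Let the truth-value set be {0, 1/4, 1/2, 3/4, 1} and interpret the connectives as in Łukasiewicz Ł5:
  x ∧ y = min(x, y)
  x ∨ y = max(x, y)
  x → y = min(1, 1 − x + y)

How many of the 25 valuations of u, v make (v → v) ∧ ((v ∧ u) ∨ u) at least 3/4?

10

value 1: 5 assignments (counts)
value 3/4: 5 assignments (counts)
value 1/2: 5 assignments
value 1/4: 5 assignments
value 0: 5 assignments
So 10 of the 25 assignments meet the threshold.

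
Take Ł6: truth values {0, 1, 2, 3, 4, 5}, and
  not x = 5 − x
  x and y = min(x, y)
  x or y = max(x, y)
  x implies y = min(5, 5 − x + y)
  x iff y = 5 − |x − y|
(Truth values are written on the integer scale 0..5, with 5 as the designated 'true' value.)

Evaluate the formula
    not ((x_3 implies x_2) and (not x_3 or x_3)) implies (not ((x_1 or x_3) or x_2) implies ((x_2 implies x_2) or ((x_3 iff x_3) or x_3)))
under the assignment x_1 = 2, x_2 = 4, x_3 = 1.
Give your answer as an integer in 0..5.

x_3 implies x_2 = 1 implies 4 = 5
not x_3 = not 1 = 4
not x_3 or x_3 = 4 or 1 = 4
(x_3 implies x_2) and (not x_3 or x_3) = 5 and 4 = 4
not ((x_3 implies x_2) and (not x_3 or x_3)) = not 4 = 1
x_1 or x_3 = 2 or 1 = 2
(x_1 or x_3) or x_2 = 2 or 4 = 4
not ((x_1 or x_3) or x_2) = not 4 = 1
x_2 implies x_2 = 4 implies 4 = 5
x_3 iff x_3 = 1 iff 1 = 5
(x_3 iff x_3) or x_3 = 5 or 1 = 5
(x_2 implies x_2) or ((x_3 iff x_3) or x_3) = 5 or 5 = 5
not ((x_1 or x_3) or x_2) implies ((x_2 implies x_2) or ((x_3 iff x_3) or x_3)) = 1 implies 5 = 5
not ((x_3 implies x_2) and (not x_3 or x_3)) implies (not ((x_1 or x_3) or x_2) implies ((x_2 implies x_2) or ((x_3 iff x_3) or x_3))) = 1 implies 5 = 5

5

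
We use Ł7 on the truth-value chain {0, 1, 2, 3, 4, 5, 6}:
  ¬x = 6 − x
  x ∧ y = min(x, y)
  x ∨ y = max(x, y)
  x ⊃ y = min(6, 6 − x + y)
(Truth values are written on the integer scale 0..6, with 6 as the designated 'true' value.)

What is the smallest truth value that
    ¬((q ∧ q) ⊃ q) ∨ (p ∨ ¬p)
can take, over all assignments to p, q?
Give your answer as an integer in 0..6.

3

Take p = 3, q = 0:
q ∧ q = 0 ∧ 0 = 0
(q ∧ q) ⊃ q = 0 ⊃ 0 = 6
¬((q ∧ q) ⊃ q) = ¬6 = 0
¬p = ¬3 = 3
p ∨ ¬p = 3 ∨ 3 = 3
¬((q ∧ q) ⊃ q) ∨ (p ∨ ¬p) = 0 ∨ 3 = 3
No assignment yields a value below 3, so this is the minimum.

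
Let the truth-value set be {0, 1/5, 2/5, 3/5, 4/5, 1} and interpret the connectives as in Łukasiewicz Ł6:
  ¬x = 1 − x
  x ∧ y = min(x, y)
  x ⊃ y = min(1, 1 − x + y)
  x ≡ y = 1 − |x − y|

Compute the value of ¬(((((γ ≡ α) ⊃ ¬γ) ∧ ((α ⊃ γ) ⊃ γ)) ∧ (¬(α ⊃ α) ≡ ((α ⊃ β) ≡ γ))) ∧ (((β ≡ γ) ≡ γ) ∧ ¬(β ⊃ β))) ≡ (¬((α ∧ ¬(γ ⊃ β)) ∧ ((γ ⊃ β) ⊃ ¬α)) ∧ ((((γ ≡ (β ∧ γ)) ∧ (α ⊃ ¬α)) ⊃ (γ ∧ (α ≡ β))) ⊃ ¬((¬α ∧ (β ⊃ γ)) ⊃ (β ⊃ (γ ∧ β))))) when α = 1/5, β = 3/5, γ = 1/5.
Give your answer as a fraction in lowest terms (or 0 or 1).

γ ≡ α = 1/5 ≡ 1/5 = 1
¬γ = ¬1/5 = 4/5
(γ ≡ α) ⊃ ¬γ = 1 ⊃ 4/5 = 4/5
α ⊃ γ = 1/5 ⊃ 1/5 = 1
(α ⊃ γ) ⊃ γ = 1 ⊃ 1/5 = 1/5
((γ ≡ α) ⊃ ¬γ) ∧ ((α ⊃ γ) ⊃ γ) = 4/5 ∧ 1/5 = 1/5
α ⊃ α = 1/5 ⊃ 1/5 = 1
¬(α ⊃ α) = ¬1 = 0
α ⊃ β = 1/5 ⊃ 3/5 = 1
(α ⊃ β) ≡ γ = 1 ≡ 1/5 = 1/5
¬(α ⊃ α) ≡ ((α ⊃ β) ≡ γ) = 0 ≡ 1/5 = 4/5
(((γ ≡ α) ⊃ ¬γ) ∧ ((α ⊃ γ) ⊃ γ)) ∧ (¬(α ⊃ α) ≡ ((α ⊃ β) ≡ γ)) = 1/5 ∧ 4/5 = 1/5
β ≡ γ = 3/5 ≡ 1/5 = 3/5
(β ≡ γ) ≡ γ = 3/5 ≡ 1/5 = 3/5
β ⊃ β = 3/5 ⊃ 3/5 = 1
¬(β ⊃ β) = ¬1 = 0
((β ≡ γ) ≡ γ) ∧ ¬(β ⊃ β) = 3/5 ∧ 0 = 0
((((γ ≡ α) ⊃ ¬γ) ∧ ((α ⊃ γ) ⊃ γ)) ∧ (¬(α ⊃ α) ≡ ((α ⊃ β) ≡ γ))) ∧ (((β ≡ γ) ≡ γ) ∧ ¬(β ⊃ β)) = 1/5 ∧ 0 = 0
¬(((((γ ≡ α) ⊃ ¬γ) ∧ ((α ⊃ γ) ⊃ γ)) ∧ (¬(α ⊃ α) ≡ ((α ⊃ β) ≡ γ))) ∧ (((β ≡ γ) ≡ γ) ∧ ¬(β ⊃ β))) = ¬0 = 1
γ ⊃ β = 1/5 ⊃ 3/5 = 1
¬(γ ⊃ β) = ¬1 = 0
α ∧ ¬(γ ⊃ β) = 1/5 ∧ 0 = 0
γ ⊃ β = 1/5 ⊃ 3/5 = 1
¬α = ¬1/5 = 4/5
(γ ⊃ β) ⊃ ¬α = 1 ⊃ 4/5 = 4/5
(α ∧ ¬(γ ⊃ β)) ∧ ((γ ⊃ β) ⊃ ¬α) = 0 ∧ 4/5 = 0
¬((α ∧ ¬(γ ⊃ β)) ∧ ((γ ⊃ β) ⊃ ¬α)) = ¬0 = 1
β ∧ γ = 3/5 ∧ 1/5 = 1/5
γ ≡ (β ∧ γ) = 1/5 ≡ 1/5 = 1
¬α = ¬1/5 = 4/5
α ⊃ ¬α = 1/5 ⊃ 4/5 = 1
(γ ≡ (β ∧ γ)) ∧ (α ⊃ ¬α) = 1 ∧ 1 = 1
α ≡ β = 1/5 ≡ 3/5 = 3/5
γ ∧ (α ≡ β) = 1/5 ∧ 3/5 = 1/5
((γ ≡ (β ∧ γ)) ∧ (α ⊃ ¬α)) ⊃ (γ ∧ (α ≡ β)) = 1 ⊃ 1/5 = 1/5
¬α = ¬1/5 = 4/5
β ⊃ γ = 3/5 ⊃ 1/5 = 3/5
¬α ∧ (β ⊃ γ) = 4/5 ∧ 3/5 = 3/5
γ ∧ β = 1/5 ∧ 3/5 = 1/5
β ⊃ (γ ∧ β) = 3/5 ⊃ 1/5 = 3/5
(¬α ∧ (β ⊃ γ)) ⊃ (β ⊃ (γ ∧ β)) = 3/5 ⊃ 3/5 = 1
¬((¬α ∧ (β ⊃ γ)) ⊃ (β ⊃ (γ ∧ β))) = ¬1 = 0
(((γ ≡ (β ∧ γ)) ∧ (α ⊃ ¬α)) ⊃ (γ ∧ (α ≡ β))) ⊃ ¬((¬α ∧ (β ⊃ γ)) ⊃ (β ⊃ (γ ∧ β))) = 1/5 ⊃ 0 = 4/5
¬((α ∧ ¬(γ ⊃ β)) ∧ ((γ ⊃ β) ⊃ ¬α)) ∧ ((((γ ≡ (β ∧ γ)) ∧ (α ⊃ ¬α)) ⊃ (γ ∧ (α ≡ β))) ⊃ ¬((¬α ∧ (β ⊃ γ)) ⊃ (β ⊃ (γ ∧ β)))) = 1 ∧ 4/5 = 4/5
¬(((((γ ≡ α) ⊃ ¬γ) ∧ ((α ⊃ γ) ⊃ γ)) ∧ (¬(α ⊃ α) ≡ ((α ⊃ β) ≡ γ))) ∧ (((β ≡ γ) ≡ γ) ∧ ¬(β ⊃ β))) ≡ (¬((α ∧ ¬(γ ⊃ β)) ∧ ((γ ⊃ β) ⊃ ¬α)) ∧ ((((γ ≡ (β ∧ γ)) ∧ (α ⊃ ¬α)) ⊃ (γ ∧ (α ≡ β))) ⊃ ¬((¬α ∧ (β ⊃ γ)) ⊃ (β ⊃ (γ ∧ β))))) = 1 ≡ 4/5 = 4/5

4/5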